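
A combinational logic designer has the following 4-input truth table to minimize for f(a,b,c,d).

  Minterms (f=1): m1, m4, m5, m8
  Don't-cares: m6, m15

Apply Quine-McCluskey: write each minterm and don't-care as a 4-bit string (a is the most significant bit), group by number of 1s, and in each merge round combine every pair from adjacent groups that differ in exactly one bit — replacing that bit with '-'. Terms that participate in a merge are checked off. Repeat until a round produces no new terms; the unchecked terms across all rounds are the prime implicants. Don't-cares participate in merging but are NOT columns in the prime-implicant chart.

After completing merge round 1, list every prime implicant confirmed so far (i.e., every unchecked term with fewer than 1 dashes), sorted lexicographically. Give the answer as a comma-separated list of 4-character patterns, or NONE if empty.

size-2^0 implicants → 0001(✓)  0100(✓)  0101(✓)  0110(✓)  1000  1111
size-2^1 implicants → 0-01  01-0  010-
Unchecked terms (primes): 0-01, 01-0, 010-, 1000, 1111

1000, 1111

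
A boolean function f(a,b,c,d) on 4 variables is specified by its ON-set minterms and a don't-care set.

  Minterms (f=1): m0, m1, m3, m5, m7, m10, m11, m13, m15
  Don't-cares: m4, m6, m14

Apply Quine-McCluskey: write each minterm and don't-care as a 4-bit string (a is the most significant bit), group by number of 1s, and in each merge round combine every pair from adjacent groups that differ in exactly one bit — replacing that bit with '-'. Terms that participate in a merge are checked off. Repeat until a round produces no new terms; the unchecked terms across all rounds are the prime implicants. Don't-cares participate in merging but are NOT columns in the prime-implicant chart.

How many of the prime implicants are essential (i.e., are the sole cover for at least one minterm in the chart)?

3

Round 0: 0000✓ 0001✓ 0011✓ 0100✓ 0101✓ 0110✓ 0111✓ 1010✓ 1011✓ 1101✓ 1110✓ 1111✓
Round 1: -011✓ -101✓ -110✓ -111✓ 0-00✓ 0-01✓ 0-11✓ 00-1✓ 000-✓ 01-0✓ 01-1✓ 010-✓ 011-✓ 1-10✓ 1-11✓ 101-✓ 11-1✓ 111-✓
Round 2: --11 -1-1 -11- 0--1 0-0- 01-- 1-1-
PIs = {--11, -1-1, -11-, 0--1, 0-0-, 01--, 1-1-}
Coverage chart:
  m0: 0-0- ←essential
  m1: 0--1,0-0-
  m3: --11,0--1
  m5: -1-1,0--1,0-0-,01--
  m7: --11,-1-1,-11-,0--1,01--
  m10: 1-1- ←essential
  m11: --11,1-1-
  m13: -1-1 ←essential
  m15: --11,-1-1,-11-,1-1-
Essential: -1-1, 0-0-, 1-1-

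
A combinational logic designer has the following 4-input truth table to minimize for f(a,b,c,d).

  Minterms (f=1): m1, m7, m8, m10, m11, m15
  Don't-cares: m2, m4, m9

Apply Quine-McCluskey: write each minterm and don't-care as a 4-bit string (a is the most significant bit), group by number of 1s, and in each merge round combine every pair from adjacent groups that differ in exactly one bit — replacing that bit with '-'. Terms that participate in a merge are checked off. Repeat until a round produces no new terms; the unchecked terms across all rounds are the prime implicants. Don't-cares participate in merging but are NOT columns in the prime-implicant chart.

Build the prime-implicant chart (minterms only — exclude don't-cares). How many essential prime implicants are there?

size-2^0 implicants → 0001(✓)  0010(✓)  0100  0111(✓)  1000(✓)  1001(✓)  1010(✓)  1011(✓)  1111(✓)
size-2^1 implicants → -001  -010  -111  1-11  10-0(✓)  10-1(✓)  100-(✓)  101-(✓)
size-2^2 implicants → 10--
Unchecked terms (primes): -001, -010, -111, 0100, 1-11, 10--
Minterm coverage:
  m1 ⊆ -001 [E]
  m7 ⊆ -111 [E]
  m8 ⊆ 10-- [E]
  m10 ⊆ -010,10--
  m11 ⊆ 1-11,10--
  m15 ⊆ -111,1-11
E = {-001, -111, 10--}

3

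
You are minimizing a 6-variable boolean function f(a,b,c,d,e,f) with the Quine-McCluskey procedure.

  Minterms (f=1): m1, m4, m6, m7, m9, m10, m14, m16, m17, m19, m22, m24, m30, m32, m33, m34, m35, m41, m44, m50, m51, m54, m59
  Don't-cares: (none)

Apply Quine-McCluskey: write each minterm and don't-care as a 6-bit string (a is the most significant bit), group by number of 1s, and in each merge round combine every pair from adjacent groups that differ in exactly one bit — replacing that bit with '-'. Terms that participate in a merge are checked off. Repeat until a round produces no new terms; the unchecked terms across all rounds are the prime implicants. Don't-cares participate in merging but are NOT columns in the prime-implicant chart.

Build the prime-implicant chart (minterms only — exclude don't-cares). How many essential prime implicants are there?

[col 0] 000001*, 000100*, 000110*, 000111*, 001001*, 001010*, 001110*, 010000*, 010001*, 010011*, 010110*, 011000*, 011110*, 100000*, 100001*, 100010*, 100011*, 101001*, 101100, 110010*, 110011*, 110110*, 111011*
[col 1] -00001*, -01001*, -10011, -10110, 0-0001, 0-0110*, 0-1110*, 00-001*, 00-110*, 0001-0, 00011-, 001-10, 01-000, 01-110*, 0100-1, 01000-, 1-0010*, 1-0011*, 10-001*, 1000-0*, 1000-1*, 10000-*, 10001-*, 11-011, 110-10, 11001-*
[col 2] -0-001, 0--110, 1-001-, 1000--
Prime implicants: -0-001, -10011, -10110, 0--110, 0-0001, 0001-0, 00011-, 001-10, 01-000, 0100-1, 01000-, 1-001-, 1000--, 101100, 11-011, 110-10
PI chart (minterm → PIs covering it):
  1 | -0-001,0-0001
  4 | 0001-0  (sole → essential)
  6 | 0--110,0001-0,00011-
  7 | 00011-  (sole → essential)
  9 | -0-001  (sole → essential)
  10 | 001-10  (sole → essential)
  14 | 0--110,001-10
  16 | 01-000,01000-
  17 | 0-0001,0100-1,01000-
  19 | -10011,0100-1
  22 | -10110,0--110
  24 | 01-000  (sole → essential)
  30 | 0--110  (sole → essential)
  32 | 1000--  (sole → essential)
  33 | -0-001,1000--
  34 | 1-001-,1000--
  35 | 1-001-,1000--
  41 | -0-001  (sole → essential)
  44 | 101100  (sole → essential)
  50 | 1-001-,110-10
  51 | -10011,1-001-,11-011
  54 | -10110,110-10
  59 | 11-011  (sole → essential)
Essential prime implicants: -0-001, 0--110, 0001-0, 00011-, 001-10, 01-000, 1000--, 101100, 11-011

9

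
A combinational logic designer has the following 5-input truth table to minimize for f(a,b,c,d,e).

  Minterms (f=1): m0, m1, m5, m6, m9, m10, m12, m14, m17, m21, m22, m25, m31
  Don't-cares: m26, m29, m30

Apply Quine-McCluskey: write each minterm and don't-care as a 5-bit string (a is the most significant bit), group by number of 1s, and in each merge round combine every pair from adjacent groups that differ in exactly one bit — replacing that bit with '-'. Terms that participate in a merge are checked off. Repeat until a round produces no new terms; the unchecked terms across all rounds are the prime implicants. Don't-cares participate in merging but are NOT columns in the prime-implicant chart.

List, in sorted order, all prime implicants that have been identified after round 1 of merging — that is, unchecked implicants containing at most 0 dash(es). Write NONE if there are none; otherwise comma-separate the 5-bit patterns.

NONE

[col 0] 00000*, 00001*, 00101*, 00110*, 01001*, 01010*, 01100*, 01110*, 10001*, 10101*, 10110*, 11001*, 11010*, 11101*, 11110*, 11111*
[col 1] -0001*, -0101*, -0110*, -1001*, -1010*, -1110*, 0-001*, 0-110*, 00-01*, 0000-, 01-10*, 011-0, 1-001*, 1-101*, 1-110*, 10-01*, 11-01*, 11-10*, 111-1, 1111-
[col 2] --001, --110, -0-01, -1-10, 1--01
Prime implicants: --001, --110, -0-01, -1-10, 0000-, 011-0, 1--01, 111-1, 1111-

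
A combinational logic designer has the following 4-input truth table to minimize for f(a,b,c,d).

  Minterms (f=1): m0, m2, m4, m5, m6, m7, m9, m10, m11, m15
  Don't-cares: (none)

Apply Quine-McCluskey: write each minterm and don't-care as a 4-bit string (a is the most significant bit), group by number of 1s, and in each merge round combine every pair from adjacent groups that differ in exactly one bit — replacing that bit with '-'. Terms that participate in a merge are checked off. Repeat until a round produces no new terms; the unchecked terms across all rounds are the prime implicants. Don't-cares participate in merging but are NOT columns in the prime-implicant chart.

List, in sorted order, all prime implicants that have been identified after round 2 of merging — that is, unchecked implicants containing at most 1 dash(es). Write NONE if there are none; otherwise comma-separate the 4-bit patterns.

Round 0: 0000✓ 0010✓ 0100✓ 0101✓ 0110✓ 0111✓ 1001✓ 1010✓ 1011✓ 1111✓
Round 1: -010 -111 0-00✓ 0-10✓ 00-0✓ 01-0✓ 01-1✓ 010-✓ 011-✓ 1-11 10-1 101-
Round 2: 0--0 01--
PIs = {-010, -111, 0--0, 01--, 1-11, 10-1, 101-}

-010, -111, 1-11, 10-1, 101-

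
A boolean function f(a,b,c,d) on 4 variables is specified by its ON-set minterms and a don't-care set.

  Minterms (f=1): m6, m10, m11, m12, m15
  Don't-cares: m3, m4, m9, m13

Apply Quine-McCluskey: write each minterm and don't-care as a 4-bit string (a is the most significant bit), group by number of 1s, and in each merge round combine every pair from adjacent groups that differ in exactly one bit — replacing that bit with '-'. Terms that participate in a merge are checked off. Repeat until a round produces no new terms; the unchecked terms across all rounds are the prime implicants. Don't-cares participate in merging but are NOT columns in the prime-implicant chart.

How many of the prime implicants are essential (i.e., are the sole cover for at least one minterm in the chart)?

[col 0] 0011*, 0100*, 0110*, 1001*, 1010*, 1011*, 1100*, 1101*, 1111*
[col 1] -011, -100, 01-0, 1-01*, 1-11*, 10-1*, 101-, 11-1*, 110-
[col 2] 1--1
Prime implicants: -011, -100, 01-0, 1--1, 101-, 110-
PI chart (minterm → PIs covering it):
  6 | 01-0  (sole → essential)
  10 | 101-  (sole → essential)
  11 | -011,1--1,101-
  12 | -100,110-
  15 | 1--1  (sole → essential)
Essential prime implicants: 01-0, 1--1, 101-

3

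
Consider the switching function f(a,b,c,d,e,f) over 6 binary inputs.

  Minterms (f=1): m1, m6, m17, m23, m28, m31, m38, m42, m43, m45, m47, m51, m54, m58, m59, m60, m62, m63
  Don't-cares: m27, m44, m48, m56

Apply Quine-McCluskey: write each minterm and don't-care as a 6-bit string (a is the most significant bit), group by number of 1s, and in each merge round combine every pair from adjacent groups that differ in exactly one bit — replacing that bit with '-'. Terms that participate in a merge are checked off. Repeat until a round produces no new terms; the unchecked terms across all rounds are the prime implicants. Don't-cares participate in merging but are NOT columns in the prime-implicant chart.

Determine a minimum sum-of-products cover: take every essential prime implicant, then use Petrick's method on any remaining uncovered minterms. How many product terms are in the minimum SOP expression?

9

size-2^0 implicants → 000001(✓)  000110(✓)  010001(✓)  010111(✓)  011011(✓)  011100(✓)  011111(✓)  100110(✓)  101010(✓)  101011(✓)  101100(✓)  101101(✓)  101111(✓)  110000(✓)  110011(✓)  110110(✓)  111000(✓)  111010(✓)  111011(✓)  111100(✓)  111110(✓)  111111(✓)
size-2^1 implicants → -00110  -11011(✓)  -11100  -11111(✓)  0-0001  01-111  011-11(✓)  1-0110  1-1010(✓)  1-1011(✓)  1-1100  1-1111(✓)  101-11(✓)  10101-(✓)  1011-1  10110-  11-000  11-011  11-110  111-00(✓)  111-10(✓)  111-11(✓)  1110-0(✓)  11101-(✓)  1111-0(✓)  11111-(✓)
size-2^2 implicants → -11-11  1-1-11  1-101-  111--0  111-1-
Unchecked terms (primes): -00110, -11-11, -11100, 0-0001, 01-111, 1-0110, 1-1-11, 1-101-, 1-1100, 1011-1, 10110-, 11-000, 11-011, 11-110, 111--0, 111-1-
Minterm coverage:
  m1 ⊆ 0-0001 [E]
  m6 ⊆ -00110 [E]
  m17 ⊆ 0-0001 [E]
  m23 ⊆ 01-111 [E]
  m28 ⊆ -11100 [E]
  m31 ⊆ -11-11,01-111
  m38 ⊆ -00110,1-0110
  m42 ⊆ 1-101- [E]
  m43 ⊆ 1-1-11,1-101-
  m45 ⊆ 1011-1,10110-
  m47 ⊆ 1-1-11,1011-1
  m51 ⊆ 11-011 [E]
  m54 ⊆ 1-0110,11-110
  m58 ⊆ 1-101-,111--0,111-1-
  m59 ⊆ -11-11,1-1-11,1-101-,11-011,111-1-
  m60 ⊆ -11100,1-1100,111--0
  m62 ⊆ 11-110,111--0,111-1-
  m63 ⊆ -11-11,1-1-11,111-1-
E = {-00110, -11100, 0-0001, 01-111, 1-101-, 11-011}
Petrick residual → -11-11, 1011-1, 11-110
Cover = b'c'def' + bcef + bcde'f' + a'c'd'e'f + a'bdef + acd'e + ab'cdf + abd'ef + abdef'  |cover|=9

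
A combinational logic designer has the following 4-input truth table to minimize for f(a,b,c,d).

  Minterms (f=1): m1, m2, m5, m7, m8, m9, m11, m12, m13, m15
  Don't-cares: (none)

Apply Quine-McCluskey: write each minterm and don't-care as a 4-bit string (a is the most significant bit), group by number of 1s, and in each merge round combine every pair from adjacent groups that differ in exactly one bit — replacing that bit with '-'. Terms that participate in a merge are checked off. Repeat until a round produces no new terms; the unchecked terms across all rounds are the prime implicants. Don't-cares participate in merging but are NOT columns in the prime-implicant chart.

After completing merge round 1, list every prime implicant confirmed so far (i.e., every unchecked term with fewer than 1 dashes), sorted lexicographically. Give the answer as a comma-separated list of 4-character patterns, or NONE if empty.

[col 0] 0001*, 0010, 0101*, 0111*, 1000*, 1001*, 1011*, 1100*, 1101*, 1111*
[col 1] -001*, -101*, -111*, 0-01*, 01-1*, 1-00*, 1-01*, 1-11*, 10-1*, 100-*, 11-1*, 110-*
[col 2] --01, -1-1, 1--1, 1-0-
Prime implicants: --01, -1-1, 0010, 1--1, 1-0-

0010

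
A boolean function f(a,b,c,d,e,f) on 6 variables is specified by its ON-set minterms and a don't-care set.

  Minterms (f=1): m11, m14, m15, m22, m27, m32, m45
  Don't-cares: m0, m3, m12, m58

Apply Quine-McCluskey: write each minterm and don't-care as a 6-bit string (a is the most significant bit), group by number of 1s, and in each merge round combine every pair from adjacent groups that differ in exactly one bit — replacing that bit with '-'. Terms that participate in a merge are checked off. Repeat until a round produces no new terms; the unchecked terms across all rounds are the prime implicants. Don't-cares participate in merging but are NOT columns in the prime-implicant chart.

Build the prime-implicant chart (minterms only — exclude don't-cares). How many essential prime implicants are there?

4

size-2^0 implicants → 000000(✓)  000011(✓)  001011(✓)  001100(✓)  001110(✓)  001111(✓)  010110  011011(✓)  100000(✓)  101101  111010
size-2^1 implicants → -00000  0-1011  00-011  001-11  0011-0  00111-
Unchecked terms (primes): -00000, 0-1011, 00-011, 001-11, 0011-0, 00111-, 010110, 101101, 111010
Minterm coverage:
  m11 ⊆ 0-1011,00-011,001-11
  m14 ⊆ 0011-0,00111-
  m15 ⊆ 001-11,00111-
  m22 ⊆ 010110 [E]
  m27 ⊆ 0-1011 [E]
  m32 ⊆ -00000 [E]
  m45 ⊆ 101101 [E]
E = {-00000, 0-1011, 010110, 101101}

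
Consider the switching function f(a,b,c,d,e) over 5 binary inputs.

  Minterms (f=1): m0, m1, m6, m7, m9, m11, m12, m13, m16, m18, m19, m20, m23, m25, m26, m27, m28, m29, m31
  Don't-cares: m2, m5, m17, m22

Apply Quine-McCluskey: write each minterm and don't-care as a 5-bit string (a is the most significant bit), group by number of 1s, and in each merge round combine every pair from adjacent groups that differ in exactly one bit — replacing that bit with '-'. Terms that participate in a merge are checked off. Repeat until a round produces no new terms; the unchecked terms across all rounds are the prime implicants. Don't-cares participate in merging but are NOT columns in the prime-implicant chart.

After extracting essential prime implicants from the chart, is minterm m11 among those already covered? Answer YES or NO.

Round 0: 00000✓ 00001✓ 00010✓ 00101✓ 00110✓ 00111✓ 01001✓ 01011✓ 01100✓ 01101✓ 10000✓ 10001✓ 10010✓ 10011✓ 10100✓ 10110✓ 10111✓ 11001✓ 11010✓ 11011✓ 11100✓ 11101✓ 11111✓
Round 1: -0000✓ -0001✓ -0010✓ -0110✓ -0111✓ -1001✓ -1011✓ -1100✓ -1101✓ 0-001✓ 0-101✓ 00-01✓ 00-10✓ 000-0✓ 0000-✓ 001-1 0011-✓ 01-01✓ 010-1✓ 0110-✓ 1-001✓ 1-010✓ 1-011✓ 1-100 1-111✓ 10-00✓ 10-10✓ 10-11✓ 100-0✓ 100-1✓ 1000-✓ 1001-✓ 101-0✓ 1011-✓ 11-01✓ 11-11✓ 110-1✓ 1101-✓ 111-1✓ 1110-✓
Round 2: --001 -0-10 -00-0 -000- -011- -1-01 -10-1 -110- 0--01 1--11 1-0-1 1-01- 10--0 10-1- 100-- 11--1
PIs = {--001, -0-10, -00-0, -000-, -011-, -1-01, -10-1, -110-, 0--01, 001-1, 1--11, 1-0-1, 1-01-, 1-100, 10--0, 10-1-, 100--, 11--1}
Coverage chart:
  m0: -00-0,-000-
  m1: --001,-000-,0--01
  m6: -0-10,-011-
  m7: -011-,001-1
  m9: --001,-1-01,-10-1,0--01
  m11: -10-1 ←essential
  m12: -110- ←essential
  m13: -1-01,-110-,0--01
  m16: -00-0,-000-,10--0,100--
  m18: -0-10,-00-0,1-01-,10--0,10-1-,100--
  m19: 1--11,1-0-1,1-01-,10-1-,100--
  m20: 1-100,10--0
  m23: -011-,1--11,10-1-
  m25: --001,-1-01,-10-1,1-0-1,11--1
  m26: 1-01- ←essential
  m27: -10-1,1--11,1-0-1,1-01-,11--1
  m28: -110-,1-100
  m29: -1-01,-110-,11--1
  m31: 1--11,11--1
Essential: -10-1, -110-, 1-01-

YES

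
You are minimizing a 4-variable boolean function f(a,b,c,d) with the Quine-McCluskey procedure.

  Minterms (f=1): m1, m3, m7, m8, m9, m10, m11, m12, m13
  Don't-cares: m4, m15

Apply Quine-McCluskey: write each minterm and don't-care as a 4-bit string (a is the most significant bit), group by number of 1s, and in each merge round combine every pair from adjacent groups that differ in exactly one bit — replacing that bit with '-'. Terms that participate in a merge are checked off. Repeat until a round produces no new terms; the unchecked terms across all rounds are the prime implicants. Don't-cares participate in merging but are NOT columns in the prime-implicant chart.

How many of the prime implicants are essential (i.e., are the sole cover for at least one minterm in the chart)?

size-2^0 implicants → 0001(✓)  0011(✓)  0100(✓)  0111(✓)  1000(✓)  1001(✓)  1010(✓)  1011(✓)  1100(✓)  1101(✓)  1111(✓)
size-2^1 implicants → -001(✓)  -011(✓)  -100  -111(✓)  0-11(✓)  00-1(✓)  1-00(✓)  1-01(✓)  1-11(✓)  10-0(✓)  10-1(✓)  100-(✓)  101-(✓)  11-1(✓)  110-(✓)
size-2^2 implicants → --11  -0-1  1--1  1-0-  10--
Unchecked terms (primes): --11, -0-1, -100, 1--1, 1-0-, 10--
Minterm coverage:
  m1 ⊆ -0-1 [E]
  m3 ⊆ --11,-0-1
  m7 ⊆ --11 [E]
  m8 ⊆ 1-0-,10--
  m9 ⊆ -0-1,1--1,1-0-,10--
  m10 ⊆ 10-- [E]
  m11 ⊆ --11,-0-1,1--1,10--
  m12 ⊆ -100,1-0-
  m13 ⊆ 1--1,1-0-
E = {--11, -0-1, 10--}

3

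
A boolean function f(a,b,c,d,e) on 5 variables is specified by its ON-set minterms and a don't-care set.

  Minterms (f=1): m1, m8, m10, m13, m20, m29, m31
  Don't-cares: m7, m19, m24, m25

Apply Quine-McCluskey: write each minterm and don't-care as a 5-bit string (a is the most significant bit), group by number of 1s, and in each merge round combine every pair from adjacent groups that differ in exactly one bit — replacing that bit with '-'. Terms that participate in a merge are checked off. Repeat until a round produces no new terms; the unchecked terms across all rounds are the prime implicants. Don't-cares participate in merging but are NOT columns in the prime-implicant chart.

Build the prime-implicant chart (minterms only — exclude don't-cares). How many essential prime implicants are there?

[col 0] 00001, 00111, 01000*, 01010*, 01101*, 10011, 10100, 11000*, 11001*, 11101*, 11111*
[col 1] -1000, -1101, 010-0, 11-01, 1100-, 111-1
Prime implicants: -1000, -1101, 00001, 00111, 010-0, 10011, 10100, 11-01, 1100-, 111-1
PI chart (minterm → PIs covering it):
  1 | 00001  (sole → essential)
  8 | -1000,010-0
  10 | 010-0  (sole → essential)
  13 | -1101  (sole → essential)
  20 | 10100  (sole → essential)
  29 | -1101,11-01,111-1
  31 | 111-1  (sole → essential)
Essential prime implicants: -1101, 00001, 010-0, 10100, 111-1

5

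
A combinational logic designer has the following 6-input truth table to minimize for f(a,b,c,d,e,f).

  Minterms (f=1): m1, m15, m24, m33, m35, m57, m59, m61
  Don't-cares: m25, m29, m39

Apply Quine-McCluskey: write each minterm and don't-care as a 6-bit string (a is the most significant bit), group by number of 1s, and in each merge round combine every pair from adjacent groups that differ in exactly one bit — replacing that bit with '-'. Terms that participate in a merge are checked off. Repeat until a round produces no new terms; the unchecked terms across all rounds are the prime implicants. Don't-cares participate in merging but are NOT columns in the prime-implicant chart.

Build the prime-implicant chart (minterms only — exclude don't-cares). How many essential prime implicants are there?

5

size-2^0 implicants → 000001(✓)  001111  011000(✓)  011001(✓)  011101(✓)  100001(✓)  100011(✓)  100111(✓)  111001(✓)  111011(✓)  111101(✓)
size-2^1 implicants → -00001  -11001(✓)  -11101(✓)  011-01(✓)  01100-  100-11  1000-1  111-01(✓)  1110-1
size-2^2 implicants → -11-01
Unchecked terms (primes): -00001, -11-01, 001111, 01100-, 100-11, 1000-1, 1110-1
Minterm coverage:
  m1 ⊆ -00001 [E]
  m15 ⊆ 001111 [E]
  m24 ⊆ 01100- [E]
  m33 ⊆ -00001,1000-1
  m35 ⊆ 100-11,1000-1
  m57 ⊆ -11-01,1110-1
  m59 ⊆ 1110-1 [E]
  m61 ⊆ -11-01 [E]
E = {-00001, -11-01, 001111, 01100-, 1110-1}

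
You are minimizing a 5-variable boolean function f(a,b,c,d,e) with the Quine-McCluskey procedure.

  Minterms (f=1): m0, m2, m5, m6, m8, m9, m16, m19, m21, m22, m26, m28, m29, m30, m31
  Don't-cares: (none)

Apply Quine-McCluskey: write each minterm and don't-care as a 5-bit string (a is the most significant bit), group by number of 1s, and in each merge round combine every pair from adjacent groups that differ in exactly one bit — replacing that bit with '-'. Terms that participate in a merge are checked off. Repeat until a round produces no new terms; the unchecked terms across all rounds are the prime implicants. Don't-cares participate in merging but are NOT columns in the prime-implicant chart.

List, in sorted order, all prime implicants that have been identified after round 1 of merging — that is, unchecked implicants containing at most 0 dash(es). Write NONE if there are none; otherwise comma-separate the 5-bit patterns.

size-2^0 implicants → 00000(✓)  00010(✓)  00101(✓)  00110(✓)  01000(✓)  01001(✓)  10000(✓)  10011  10101(✓)  10110(✓)  11010(✓)  11100(✓)  11101(✓)  11110(✓)  11111(✓)
size-2^1 implicants → -0000  -0101  -0110  0-000  00-10  000-0  0100-  1-101  1-110  11-10  111-0(✓)  111-1(✓)  1110-(✓)  1111-(✓)
size-2^2 implicants → 111--
Unchecked terms (primes): -0000, -0101, -0110, 0-000, 00-10, 000-0, 0100-, 1-101, 1-110, 10011, 11-10, 111--

10011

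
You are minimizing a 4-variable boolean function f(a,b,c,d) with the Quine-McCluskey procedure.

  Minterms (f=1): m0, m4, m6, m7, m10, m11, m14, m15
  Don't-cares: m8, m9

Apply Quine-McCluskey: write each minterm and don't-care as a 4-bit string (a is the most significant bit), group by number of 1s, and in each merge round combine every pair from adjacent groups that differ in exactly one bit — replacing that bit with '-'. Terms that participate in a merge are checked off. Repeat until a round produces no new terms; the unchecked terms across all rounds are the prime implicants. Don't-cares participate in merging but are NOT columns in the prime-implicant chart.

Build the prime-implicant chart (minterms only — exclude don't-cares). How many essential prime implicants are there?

1

Round 0: 0000✓ 0100✓ 0110✓ 0111✓ 1000✓ 1001✓ 1010✓ 1011✓ 1110✓ 1111✓
Round 1: -000 -110✓ -111✓ 0-00 01-0 011-✓ 1-10✓ 1-11✓ 10-0✓ 10-1✓ 100-✓ 101-✓ 111-✓
Round 2: -11- 1-1- 10--
PIs = {-000, -11-, 0-00, 01-0, 1-1-, 10--}
Coverage chart:
  m0: -000,0-00
  m4: 0-00,01-0
  m6: -11-,01-0
  m7: -11- ←essential
  m10: 1-1-,10--
  m11: 1-1-,10--
  m14: -11-,1-1-
  m15: -11-,1-1-
Essential: -11-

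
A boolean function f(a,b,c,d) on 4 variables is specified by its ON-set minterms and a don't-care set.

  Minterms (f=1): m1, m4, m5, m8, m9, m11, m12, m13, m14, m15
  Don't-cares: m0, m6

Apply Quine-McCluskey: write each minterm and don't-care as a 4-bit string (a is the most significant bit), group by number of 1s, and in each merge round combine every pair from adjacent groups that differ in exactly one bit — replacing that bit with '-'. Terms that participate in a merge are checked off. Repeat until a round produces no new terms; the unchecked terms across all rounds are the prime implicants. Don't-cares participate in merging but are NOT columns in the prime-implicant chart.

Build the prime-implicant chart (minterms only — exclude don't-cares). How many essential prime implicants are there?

size-2^0 implicants → 0000(✓)  0001(✓)  0100(✓)  0101(✓)  0110(✓)  1000(✓)  1001(✓)  1011(✓)  1100(✓)  1101(✓)  1110(✓)  1111(✓)
size-2^1 implicants → -000(✓)  -001(✓)  -100(✓)  -101(✓)  -110(✓)  0-00(✓)  0-01(✓)  000-(✓)  01-0(✓)  010-(✓)  1-00(✓)  1-01(✓)  1-11(✓)  10-1(✓)  100-(✓)  11-0(✓)  11-1(✓)  110-(✓)  111-(✓)
size-2^2 implicants → --00(✓)  --01(✓)  -00-(✓)  -1-0  -10-(✓)  0-0-(✓)  1--1  1-0-(✓)  11--
size-2^3 implicants → --0-
Unchecked terms (primes): --0-, -1-0, 1--1, 11--
Minterm coverage:
  m1 ⊆ --0- [E]
  m4 ⊆ --0-,-1-0
  m5 ⊆ --0- [E]
  m8 ⊆ --0- [E]
  m9 ⊆ --0-,1--1
  m11 ⊆ 1--1 [E]
  m12 ⊆ --0-,-1-0,11--
  m13 ⊆ --0-,1--1,11--
  m14 ⊆ -1-0,11--
  m15 ⊆ 1--1,11--
E = {--0-, 1--1}

2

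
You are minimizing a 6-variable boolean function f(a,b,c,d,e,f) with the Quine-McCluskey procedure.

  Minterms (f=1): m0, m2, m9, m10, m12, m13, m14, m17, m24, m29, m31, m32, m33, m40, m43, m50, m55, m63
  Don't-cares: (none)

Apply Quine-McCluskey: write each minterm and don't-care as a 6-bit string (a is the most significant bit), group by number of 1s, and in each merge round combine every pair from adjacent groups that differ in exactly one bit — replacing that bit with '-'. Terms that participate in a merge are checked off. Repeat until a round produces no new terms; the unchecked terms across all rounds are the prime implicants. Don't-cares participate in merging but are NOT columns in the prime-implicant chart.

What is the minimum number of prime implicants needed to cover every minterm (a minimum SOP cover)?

[col 0] 000000*, 000010*, 001001*, 001010*, 001100*, 001101*, 001110*, 010001, 011000, 011101*, 011111*, 100000*, 100001*, 101000*, 101011, 110010, 110111*, 111111*
[col 1] -00000, -11111, 0-1101, 00-010, 0000-0, 001-01, 001-10, 0011-0, 00110-, 0111-1, 10-000, 10000-, 11-111
Prime implicants: -00000, -11111, 0-1101, 00-010, 0000-0, 001-01, 001-10, 0011-0, 00110-, 010001, 011000, 0111-1, 10-000, 10000-, 101011, 11-111, 110010
PI chart (minterm → PIs covering it):
  0 | -00000,0000-0
  2 | 00-010,0000-0
  9 | 001-01  (sole → essential)
  10 | 00-010,001-10
  12 | 0011-0,00110-
  13 | 0-1101,001-01,00110-
  14 | 001-10,0011-0
  17 | 010001  (sole → essential)
  24 | 011000  (sole → essential)
  29 | 0-1101,0111-1
  31 | -11111,0111-1
  32 | -00000,10-000,10000-
  33 | 10000-  (sole → essential)
  40 | 10-000  (sole → essential)
  43 | 101011  (sole → essential)
  50 | 110010  (sole → essential)
  55 | 11-111  (sole → essential)
  63 | -11111,11-111
Essential prime implicants: 001-01, 010001, 011000, 10-000, 10000-, 101011, 11-111, 110010
Petrick residual → -00000, 00-010, 0011-0, 0111-1
Minimum SOP uses 12 PIs: b'c'd'e'f' + a'b'd'ef' + a'b'ce'f + a'b'cdf' + a'bc'd'e'f + a'bcd'e'f' + a'bcdf + ab'd'e'f' + ab'c'd'e' + ab'cd'ef + abdef + abc'd'ef'

12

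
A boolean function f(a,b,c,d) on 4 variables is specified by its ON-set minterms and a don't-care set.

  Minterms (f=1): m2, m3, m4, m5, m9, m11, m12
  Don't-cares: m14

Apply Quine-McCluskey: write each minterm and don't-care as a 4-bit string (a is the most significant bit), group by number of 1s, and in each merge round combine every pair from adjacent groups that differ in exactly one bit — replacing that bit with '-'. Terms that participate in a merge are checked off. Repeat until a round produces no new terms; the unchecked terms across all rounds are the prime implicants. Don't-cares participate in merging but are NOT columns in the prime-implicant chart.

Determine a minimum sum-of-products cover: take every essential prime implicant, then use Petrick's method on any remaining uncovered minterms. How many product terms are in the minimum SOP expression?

size-2^0 implicants → 0010(✓)  0011(✓)  0100(✓)  0101(✓)  1001(✓)  1011(✓)  1100(✓)  1110(✓)
size-2^1 implicants → -011  -100  001-  010-  10-1  11-0
Unchecked terms (primes): -011, -100, 001-, 010-, 10-1, 11-0
Minterm coverage:
  m2 ⊆ 001- [E]
  m3 ⊆ -011,001-
  m4 ⊆ -100,010-
  m5 ⊆ 010- [E]
  m9 ⊆ 10-1 [E]
  m11 ⊆ -011,10-1
  m12 ⊆ -100,11-0
E = {001-, 010-, 10-1}
Petrick residual → -100
Cover = bc'd' + a'b'c + a'bc' + ab'd  |cover|=4

4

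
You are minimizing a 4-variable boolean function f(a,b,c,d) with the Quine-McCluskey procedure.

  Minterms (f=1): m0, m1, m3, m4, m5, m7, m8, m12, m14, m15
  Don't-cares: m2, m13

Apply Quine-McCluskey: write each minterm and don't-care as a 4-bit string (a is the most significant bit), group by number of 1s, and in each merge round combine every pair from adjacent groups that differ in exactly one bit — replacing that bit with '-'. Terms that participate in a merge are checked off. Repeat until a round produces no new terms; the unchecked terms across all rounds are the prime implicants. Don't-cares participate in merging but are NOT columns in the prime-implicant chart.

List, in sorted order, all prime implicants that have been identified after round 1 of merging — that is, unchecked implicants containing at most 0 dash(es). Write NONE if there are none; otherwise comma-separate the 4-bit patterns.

[col 0] 0000*, 0001*, 0010*, 0011*, 0100*, 0101*, 0111*, 1000*, 1100*, 1101*, 1110*, 1111*
[col 1] -000*, -100*, -101*, -111*, 0-00*, 0-01*, 0-11*, 00-0*, 00-1*, 000-*, 001-*, 01-1*, 010-*, 1-00*, 11-0*, 11-1*, 110-*, 111-*
[col 2] --00, -1-1, -10-, 0--1, 0-0-, 00--, 11--
Prime implicants: --00, -1-1, -10-, 0--1, 0-0-, 00--, 11--

NONE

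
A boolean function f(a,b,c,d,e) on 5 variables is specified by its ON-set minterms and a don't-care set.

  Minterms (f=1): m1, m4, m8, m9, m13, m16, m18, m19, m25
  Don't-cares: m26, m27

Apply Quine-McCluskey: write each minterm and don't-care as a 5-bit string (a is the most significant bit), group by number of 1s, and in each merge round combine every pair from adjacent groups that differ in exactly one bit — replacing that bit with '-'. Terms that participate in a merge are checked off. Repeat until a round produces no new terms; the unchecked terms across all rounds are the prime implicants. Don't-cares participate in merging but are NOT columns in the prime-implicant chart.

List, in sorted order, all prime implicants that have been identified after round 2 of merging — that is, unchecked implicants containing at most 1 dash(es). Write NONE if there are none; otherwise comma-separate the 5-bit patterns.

Round 0: 00001✓ 00100 01000✓ 01001✓ 01101✓ 10000✓ 10010✓ 10011✓ 11001✓ 11010✓ 11011✓
Round 1: -1001 0-001 01-01 0100- 1-010✓ 1-011✓ 100-0 1001-✓ 110-1 1101-✓
Round 2: 1-01-
PIs = {-1001, 0-001, 00100, 01-01, 0100-, 1-01-, 100-0, 110-1}

-1001, 0-001, 00100, 01-01, 0100-, 100-0, 110-1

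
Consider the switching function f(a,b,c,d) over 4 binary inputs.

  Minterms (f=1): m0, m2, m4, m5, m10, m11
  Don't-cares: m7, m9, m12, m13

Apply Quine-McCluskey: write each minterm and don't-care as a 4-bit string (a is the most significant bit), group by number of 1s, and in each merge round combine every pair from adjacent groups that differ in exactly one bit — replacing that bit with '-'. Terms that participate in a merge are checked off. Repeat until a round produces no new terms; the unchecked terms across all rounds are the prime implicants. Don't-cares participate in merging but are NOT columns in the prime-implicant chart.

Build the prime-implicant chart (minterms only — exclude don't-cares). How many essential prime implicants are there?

0

size-2^0 implicants → 0000(✓)  0010(✓)  0100(✓)  0101(✓)  0111(✓)  1001(✓)  1010(✓)  1011(✓)  1100(✓)  1101(✓)
size-2^1 implicants → -010  -100(✓)  -101(✓)  0-00  00-0  01-1  010-(✓)  1-01  10-1  101-  110-(✓)
size-2^2 implicants → -10-
Unchecked terms (primes): -010, -10-, 0-00, 00-0, 01-1, 1-01, 10-1, 101-
Minterm coverage:
  m0 ⊆ 0-00,00-0
  m2 ⊆ -010,00-0
  m4 ⊆ -10-,0-00
  m5 ⊆ -10-,01-1
  m10 ⊆ -010,101-
  m11 ⊆ 10-1,101-
(no essential prime implicants)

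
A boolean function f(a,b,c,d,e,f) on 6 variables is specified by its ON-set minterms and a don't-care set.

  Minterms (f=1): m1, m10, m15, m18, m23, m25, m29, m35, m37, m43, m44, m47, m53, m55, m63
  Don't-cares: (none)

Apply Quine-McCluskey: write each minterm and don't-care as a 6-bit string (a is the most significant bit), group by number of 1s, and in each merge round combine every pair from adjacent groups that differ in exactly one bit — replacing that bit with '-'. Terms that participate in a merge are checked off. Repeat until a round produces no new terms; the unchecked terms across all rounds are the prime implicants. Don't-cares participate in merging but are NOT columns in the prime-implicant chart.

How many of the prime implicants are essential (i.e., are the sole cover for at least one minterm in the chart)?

size-2^0 implicants → 000001  001010  001111(✓)  010010  010111(✓)  011001(✓)  011101(✓)  100011(✓)  100101(✓)  101011(✓)  101100  101111(✓)  110101(✓)  110111(✓)  111111(✓)
size-2^1 implicants → -01111  -10111  011-01  1-0101  1-1111  10-011  101-11  11-111  1101-1
Unchecked terms (primes): -01111, -10111, 000001, 001010, 010010, 011-01, 1-0101, 1-1111, 10-011, 101-11, 101100, 11-111, 1101-1
Minterm coverage:
  m1 ⊆ 000001 [E]
  m10 ⊆ 001010 [E]
  m15 ⊆ -01111 [E]
  m18 ⊆ 010010 [E]
  m23 ⊆ -10111 [E]
  m25 ⊆ 011-01 [E]
  m29 ⊆ 011-01 [E]
  m35 ⊆ 10-011 [E]
  m37 ⊆ 1-0101 [E]
  m43 ⊆ 10-011,101-11
  m44 ⊆ 101100 [E]
  m47 ⊆ -01111,1-1111,101-11
  m53 ⊆ 1-0101,1101-1
  m55 ⊆ -10111,11-111,1101-1
  m63 ⊆ 1-1111,11-111
E = {-01111, -10111, 000001, 001010, 010010, 011-01, 1-0101, 10-011, 101100}

9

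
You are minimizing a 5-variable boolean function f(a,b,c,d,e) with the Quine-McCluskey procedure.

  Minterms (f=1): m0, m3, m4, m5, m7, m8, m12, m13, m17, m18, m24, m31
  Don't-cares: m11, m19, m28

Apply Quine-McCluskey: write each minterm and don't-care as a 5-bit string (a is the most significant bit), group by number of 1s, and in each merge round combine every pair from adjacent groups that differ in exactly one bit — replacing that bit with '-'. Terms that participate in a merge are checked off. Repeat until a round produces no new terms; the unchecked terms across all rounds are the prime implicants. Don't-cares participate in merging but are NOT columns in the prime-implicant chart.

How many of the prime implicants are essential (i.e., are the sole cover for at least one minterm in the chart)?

6

[col 0] 00000*, 00011*, 00100*, 00101*, 00111*, 01000*, 01011*, 01100*, 01101*, 10001*, 10010*, 10011*, 11000*, 11100*, 11111
[col 1] -0011, -1000*, -1100*, 0-000*, 0-011, 0-100*, 0-101*, 00-00*, 00-11, 001-1, 0010-*, 01-00*, 0110-*, 100-1, 1001-, 11-00*
[col 2] -1-00, 0--00, 0-10-
Prime implicants: -0011, -1-00, 0--00, 0-011, 0-10-, 00-11, 001-1, 100-1, 1001-, 11111
PI chart (minterm → PIs covering it):
  0 | 0--00  (sole → essential)
  3 | -0011,0-011,00-11
  4 | 0--00,0-10-
  5 | 0-10-,001-1
  7 | 00-11,001-1
  8 | -1-00,0--00
  12 | -1-00,0--00,0-10-
  13 | 0-10-  (sole → essential)
  17 | 100-1  (sole → essential)
  18 | 1001-  (sole → essential)
  24 | -1-00  (sole → essential)
  31 | 11111  (sole → essential)
Essential prime implicants: -1-00, 0--00, 0-10-, 100-1, 1001-, 11111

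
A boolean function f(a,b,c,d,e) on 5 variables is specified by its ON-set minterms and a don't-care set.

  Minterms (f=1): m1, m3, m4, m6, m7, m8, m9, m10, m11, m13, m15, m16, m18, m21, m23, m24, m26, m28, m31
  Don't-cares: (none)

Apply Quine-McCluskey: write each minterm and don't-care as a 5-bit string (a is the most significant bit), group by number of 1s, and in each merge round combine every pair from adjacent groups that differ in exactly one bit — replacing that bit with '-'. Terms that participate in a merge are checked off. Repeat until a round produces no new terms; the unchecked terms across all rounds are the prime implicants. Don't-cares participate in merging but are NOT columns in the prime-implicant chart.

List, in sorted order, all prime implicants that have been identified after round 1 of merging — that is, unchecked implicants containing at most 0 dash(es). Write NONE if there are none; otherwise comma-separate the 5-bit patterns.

size-2^0 implicants → 00001(✓)  00011(✓)  00100(✓)  00110(✓)  00111(✓)  01000(✓)  01001(✓)  01010(✓)  01011(✓)  01101(✓)  01111(✓)  10000(✓)  10010(✓)  10101(✓)  10111(✓)  11000(✓)  11010(✓)  11100(✓)  11111(✓)
size-2^1 implicants → -0111(✓)  -1000(✓)  -1010(✓)  -1111(✓)  0-001(✓)  0-011(✓)  0-111(✓)  00-11(✓)  000-1(✓)  001-0  0011-  01-01(✓)  01-11(✓)  010-0(✓)  010-1(✓)  0100-(✓)  0101-(✓)  011-1(✓)  1-000(✓)  1-010(✓)  1-111(✓)  100-0(✓)  101-1  11-00  110-0(✓)
size-2^2 implicants → --111  -10-0  0--11  0-0-1  01--1  010--  1-0-0
Unchecked terms (primes): --111, -10-0, 0--11, 0-0-1, 001-0, 0011-, 01--1, 010--, 1-0-0, 101-1, 11-00

NONE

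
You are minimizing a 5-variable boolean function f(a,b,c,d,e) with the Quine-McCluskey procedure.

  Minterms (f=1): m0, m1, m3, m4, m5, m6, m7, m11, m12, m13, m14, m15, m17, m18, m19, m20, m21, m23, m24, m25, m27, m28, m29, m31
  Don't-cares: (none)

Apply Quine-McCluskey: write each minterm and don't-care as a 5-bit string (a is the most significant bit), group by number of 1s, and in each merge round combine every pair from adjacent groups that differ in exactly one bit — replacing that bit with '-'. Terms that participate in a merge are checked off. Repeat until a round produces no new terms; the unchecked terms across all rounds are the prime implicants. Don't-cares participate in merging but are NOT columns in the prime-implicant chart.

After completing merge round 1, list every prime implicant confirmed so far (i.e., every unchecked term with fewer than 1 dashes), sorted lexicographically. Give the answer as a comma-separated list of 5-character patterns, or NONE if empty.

Round 0: 00000✓ 00001✓ 00011✓ 00100✓ 00101✓ 00110✓ 00111✓ 01011✓ 01100✓ 01101✓ 01110✓ 01111✓ 10001✓ 10010✓ 10011✓ 10100✓ 10101✓ 10111✓ 11000✓ 11001✓ 11011✓ 11100✓ 11101✓ 11111✓
Round 1: -0001✓ -0011✓ -0100✓ -0101✓ -0111✓ -1011✓ -1100✓ -1101✓ -1111✓ 0-011✓ 0-100✓ 0-101✓ 0-110✓ 0-111✓ 00-00✓ 00-01✓ 00-11✓ 000-1✓ 0000-✓ 001-0✓ 001-1✓ 0010-✓ 0011-✓ 01-11✓ 011-0✓ 011-1✓ 0110-✓ 0111-✓ 1-001✓ 1-011✓ 1-100✓ 1-101✓ 1-111✓ 10-01✓ 10-11✓ 100-1✓ 1001- 101-1✓ 1010-✓ 11-00✓ 11-01✓ 11-11✓ 110-1✓ 1100-✓ 111-1✓ 1110-✓
Round 2: --011✓ --100✓ --101✓ --111✓ -0-01✓ -0-11✓ -00-1✓ -01-1✓ -010-✓ -1-11✓ -11-1✓ -110-✓ 0--11✓ 0-1-0✓ 0-1-1✓ 0-10-✓ 0-11-✓ 00--1✓ 00-0- 001--✓ 011--✓ 1--01✓ 1--11✓ 1-0-1✓ 1-1-1✓ 1-10-✓ 10--1✓ 11--1✓ 11-0-
Round 3: ---11 --1-1 --10- -0--1 0-1-- 1---1
PIs = {---11, --1-1, --10-, -0--1, 0-1--, 00-0-, 1---1, 1001-, 11-0-}

NONE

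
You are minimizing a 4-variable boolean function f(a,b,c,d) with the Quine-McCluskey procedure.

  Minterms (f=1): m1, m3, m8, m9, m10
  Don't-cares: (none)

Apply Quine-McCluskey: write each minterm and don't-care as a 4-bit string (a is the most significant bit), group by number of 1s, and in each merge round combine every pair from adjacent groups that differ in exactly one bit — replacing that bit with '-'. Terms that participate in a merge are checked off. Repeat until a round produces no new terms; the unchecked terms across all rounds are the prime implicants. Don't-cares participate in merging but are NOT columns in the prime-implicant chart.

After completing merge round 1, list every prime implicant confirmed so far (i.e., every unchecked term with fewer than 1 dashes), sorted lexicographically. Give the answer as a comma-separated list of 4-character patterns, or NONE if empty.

NONE

[col 0] 0001*, 0011*, 1000*, 1001*, 1010*
[col 1] -001, 00-1, 10-0, 100-
Prime implicants: -001, 00-1, 10-0, 100-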